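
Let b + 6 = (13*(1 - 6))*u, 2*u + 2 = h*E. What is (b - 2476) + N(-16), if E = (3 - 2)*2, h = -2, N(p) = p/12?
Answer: -6865/3 ≈ -2288.3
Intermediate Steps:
N(p) = p/12 (N(p) = p*(1/12) = p/12)
E = 2 (E = 1*2 = 2)
u = -3 (u = -1 + (-2*2)/2 = -1 + (½)*(-4) = -1 - 2 = -3)
b = 189 (b = -6 + (13*(1 - 6))*(-3) = -6 + (13*(-5))*(-3) = -6 - 65*(-3) = -6 + 195 = 189)
(b - 2476) + N(-16) = (189 - 2476) + (1/12)*(-16) = -2287 - 4/3 = -6865/3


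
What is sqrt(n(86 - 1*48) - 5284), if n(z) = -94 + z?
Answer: 2*I*sqrt(1335) ≈ 73.075*I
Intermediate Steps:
sqrt(n(86 - 1*48) - 5284) = sqrt((-94 + (86 - 1*48)) - 5284) = sqrt((-94 + (86 - 48)) - 5284) = sqrt((-94 + 38) - 5284) = sqrt(-56 - 5284) = sqrt(-5340) = 2*I*sqrt(1335)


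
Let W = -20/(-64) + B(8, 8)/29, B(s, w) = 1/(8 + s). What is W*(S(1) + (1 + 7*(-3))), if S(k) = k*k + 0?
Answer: -1387/232 ≈ -5.9784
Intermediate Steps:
S(k) = k² (S(k) = k² + 0 = k²)
W = 73/232 (W = -20/(-64) + 1/((8 + 8)*29) = -20*(-1/64) + (1/29)/16 = 5/16 + (1/16)*(1/29) = 5/16 + 1/464 = 73/232 ≈ 0.31466)
W*(S(1) + (1 + 7*(-3))) = 73*(1² + (1 + 7*(-3)))/232 = 73*(1 + (1 - 21))/232 = 73*(1 - 20)/232 = (73/232)*(-19) = -1387/232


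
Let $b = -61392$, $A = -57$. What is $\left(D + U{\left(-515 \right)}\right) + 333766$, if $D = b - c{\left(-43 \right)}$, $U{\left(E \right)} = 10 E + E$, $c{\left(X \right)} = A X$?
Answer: $264258$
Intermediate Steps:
$c{\left(X \right)} = - 57 X$
$U{\left(E \right)} = 11 E$
$D = -63843$ ($D = -61392 - \left(-57\right) \left(-43\right) = -61392 - 2451 = -63843$)
$\left(D + U{\left(-515 \right)}\right) + 333766 = \left(-63843 + 11 \left(-515\right)\right) + 333766 = \left(-63843 - 5665\right) + 333766 = -69508 + 333766 = 264258$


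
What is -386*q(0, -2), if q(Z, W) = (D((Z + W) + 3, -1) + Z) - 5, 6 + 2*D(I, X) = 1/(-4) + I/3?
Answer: 36863/12 ≈ 3071.9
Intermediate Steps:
D(I, X) = -25/8 + I/6 (D(I, X) = -3 + (1/(-4) + I/3)/2 = -3 + (1*(-1/4) + I*(1/3))/2 = -3 + (-1/4 + I/3)/2 = -3 + (-1/8 + I/6) = -25/8 + I/6)
q(Z, W) = -61/8 + W/6 + 7*Z/6 (q(Z, W) = ((-25/8 + ((Z + W) + 3)/6) + Z) - 5 = ((-25/8 + ((W + Z) + 3)/6) + Z) - 5 = ((-25/8 + (3 + W + Z)/6) + Z) - 5 = ((-25/8 + (1/2 + W/6 + Z/6)) + Z) - 5 = ((-21/8 + W/6 + Z/6) + Z) - 5 = (-21/8 + W/6 + 7*Z/6) - 5 = -61/8 + W/6 + 7*Z/6)
-386*q(0, -2) = -386*(-61/8 + (1/6)*(-2) + (7/6)*0) = -386*(-61/8 - 1/3 + 0) = -386*(-191/24) = 36863/12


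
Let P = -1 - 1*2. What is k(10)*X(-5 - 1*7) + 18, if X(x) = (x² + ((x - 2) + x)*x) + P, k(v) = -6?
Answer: -2700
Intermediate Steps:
P = -3 (P = -1 - 2 = -3)
X(x) = -3 + x² + x*(-2 + 2*x) (X(x) = (x² + ((x - 2) + x)*x) - 3 = (x² + ((-2 + x) + x)*x) - 3 = (x² + (-2 + 2*x)*x) - 3 = (x² + x*(-2 + 2*x)) - 3 = -3 + x² + x*(-2 + 2*x))
k(10)*X(-5 - 1*7) + 18 = -6*(-3 - 2*(-5 - 1*7) + 3*(-5 - 1*7)²) + 18 = -6*(-3 - 2*(-5 - 7) + 3*(-5 - 7)²) + 18 = -6*(-3 - 2*(-12) + 3*(-12)²) + 18 = -6*(-3 + 24 + 3*144) + 18 = -6*(-3 + 24 + 432) + 18 = -6*453 + 18 = -2718 + 18 = -2700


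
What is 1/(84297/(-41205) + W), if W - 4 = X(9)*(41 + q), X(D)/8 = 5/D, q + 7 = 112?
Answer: 123615/80453969 ≈ 0.0015365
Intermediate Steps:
q = 105 (q = -7 + 112 = 105)
X(D) = 40/D (X(D) = 8*(5/D) = 40/D)
W = 5876/9 (W = 4 + (40/9)*(41 + 105) = 4 + (40*(⅑))*146 = 4 + (40/9)*146 = 4 + 5840/9 = 5876/9 ≈ 652.89)
1/(84297/(-41205) + W) = 1/(84297/(-41205) + 5876/9) = 1/(84297*(-1/41205) + 5876/9) = 1/(-28099/13735 + 5876/9) = 1/(80453969/123615) = 123615/80453969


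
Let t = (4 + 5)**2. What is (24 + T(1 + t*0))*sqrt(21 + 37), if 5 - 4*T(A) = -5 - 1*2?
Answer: 27*sqrt(58) ≈ 205.63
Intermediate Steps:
t = 81 (t = 9**2 = 81)
T(A) = 3 (T(A) = 5/4 - (-5 - 1*2)/4 = 5/4 - (-5 - 2)/4 = 5/4 - 1/4*(-7) = 5/4 + 7/4 = 3)
(24 + T(1 + t*0))*sqrt(21 + 37) = (24 + 3)*sqrt(21 + 37) = 27*sqrt(58)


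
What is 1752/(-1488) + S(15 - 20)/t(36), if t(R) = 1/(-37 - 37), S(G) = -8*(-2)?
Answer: -73481/62 ≈ -1185.2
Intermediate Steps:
S(G) = 16
t(R) = -1/74 (t(R) = 1/(-74) = -1/74)
1752/(-1488) + S(15 - 20)/t(36) = 1752/(-1488) + 16/(-1/74) = 1752*(-1/1488) + 16*(-74) = -73/62 - 1184 = -73481/62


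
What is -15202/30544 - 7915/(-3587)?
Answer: 93613093/54780664 ≈ 1.7089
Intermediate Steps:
-15202/30544 - 7915/(-3587) = -15202*1/30544 - 7915*(-1/3587) = -7601/15272 + 7915/3587 = 93613093/54780664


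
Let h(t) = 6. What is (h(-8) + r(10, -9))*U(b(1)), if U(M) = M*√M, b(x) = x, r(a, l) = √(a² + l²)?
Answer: 6 + √181 ≈ 19.454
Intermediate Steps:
U(M) = M^(3/2)
(h(-8) + r(10, -9))*U(b(1)) = (6 + √(10² + (-9)²))*1^(3/2) = (6 + √(100 + 81))*1 = (6 + √181)*1 = 6 + √181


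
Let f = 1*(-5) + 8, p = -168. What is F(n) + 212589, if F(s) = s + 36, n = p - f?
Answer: 212454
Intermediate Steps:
f = 3 (f = -5 + 8 = 3)
n = -171 (n = -168 - 1*3 = -168 - 3 = -171)
F(s) = 36 + s
F(n) + 212589 = (36 - 171) + 212589 = -135 + 212589 = 212454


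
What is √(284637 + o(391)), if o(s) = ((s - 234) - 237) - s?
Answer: 3*√31574 ≈ 533.07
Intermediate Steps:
o(s) = -471 (o(s) = ((-234 + s) - 237) - s = (-471 + s) - s = -471)
√(284637 + o(391)) = √(284637 - 471) = √284166 = 3*√31574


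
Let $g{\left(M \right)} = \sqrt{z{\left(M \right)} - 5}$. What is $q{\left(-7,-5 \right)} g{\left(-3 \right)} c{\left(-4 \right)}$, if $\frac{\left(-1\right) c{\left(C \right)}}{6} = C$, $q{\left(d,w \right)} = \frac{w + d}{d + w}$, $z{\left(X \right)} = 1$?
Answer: $48 i \approx 48.0 i$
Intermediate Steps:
$q{\left(d,w \right)} = 1$ ($q{\left(d,w \right)} = \frac{d + w}{d + w} = 1$)
$c{\left(C \right)} = - 6 C$
$g{\left(M \right)} = 2 i$ ($g{\left(M \right)} = \sqrt{1 - 5} = \sqrt{-4} = 2 i$)
$q{\left(-7,-5 \right)} g{\left(-3 \right)} c{\left(-4 \right)} = 1 \cdot 2 i \left(\left(-6\right) \left(-4\right)\right) = 2 i 24 = 48 i$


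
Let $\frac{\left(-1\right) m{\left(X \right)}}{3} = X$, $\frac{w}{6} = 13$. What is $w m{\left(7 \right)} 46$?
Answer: $-75348$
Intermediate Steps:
$w = 78$ ($w = 6 \cdot 13 = 78$)
$m{\left(X \right)} = - 3 X$
$w m{\left(7 \right)} 46 = 78 \left(\left(-3\right) 7\right) 46 = 78 \left(-21\right) 46 = \left(-1638\right) 46 = -75348$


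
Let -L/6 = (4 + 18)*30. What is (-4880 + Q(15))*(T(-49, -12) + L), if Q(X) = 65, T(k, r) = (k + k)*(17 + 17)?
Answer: 35110980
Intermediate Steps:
T(k, r) = 68*k (T(k, r) = (2*k)*34 = 68*k)
L = -3960 (L = -6*(4 + 18)*30 = -132*30 = -6*660 = -3960)
(-4880 + Q(15))*(T(-49, -12) + L) = (-4880 + 65)*(68*(-49) - 3960) = -4815*(-3332 - 3960) = -4815*(-7292) = 35110980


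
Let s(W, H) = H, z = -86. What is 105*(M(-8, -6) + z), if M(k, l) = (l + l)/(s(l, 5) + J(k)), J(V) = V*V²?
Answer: -1525650/169 ≈ -9027.5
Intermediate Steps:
J(V) = V³
M(k, l) = 2*l/(5 + k³) (M(k, l) = (l + l)/(5 + k³) = (2*l)/(5 + k³) = 2*l/(5 + k³))
105*(M(-8, -6) + z) = 105*(2*(-6)/(5 + (-8)³) - 86) = 105*(2*(-6)/(5 - 512) - 86) = 105*(2*(-6)/(-507) - 86) = 105*(2*(-6)*(-1/507) - 86) = 105*(4/169 - 86) = 105*(-14530/169) = -1525650/169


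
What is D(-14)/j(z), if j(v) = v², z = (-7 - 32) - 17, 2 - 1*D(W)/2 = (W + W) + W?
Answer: 11/392 ≈ 0.028061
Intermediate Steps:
D(W) = 4 - 6*W (D(W) = 4 - 2*((W + W) + W) = 4 - 2*(2*W + W) = 4 - 6*W)
z = -56 (z = -39 - 17 = -56)
D(-14)/j(z) = (4 - 6*(-14))/((-56)²) = (4 + 84)/3136 = 88*(1/3136) = 11/392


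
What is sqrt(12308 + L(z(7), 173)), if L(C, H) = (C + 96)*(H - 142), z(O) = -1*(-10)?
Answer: sqrt(15594) ≈ 124.88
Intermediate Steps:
z(O) = 10
L(C, H) = (-142 + H)*(96 + C) (L(C, H) = (96 + C)*(-142 + H) = (-142 + H)*(96 + C))
sqrt(12308 + L(z(7), 173)) = sqrt(12308 + (-13632 - 142*10 + 96*173 + 10*173)) = sqrt(12308 + (-13632 - 1420 + 16608 + 1730)) = sqrt(12308 + 3286) = sqrt(15594)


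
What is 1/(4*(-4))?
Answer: -1/16 ≈ -0.062500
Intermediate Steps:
1/(4*(-4)) = 1/(-16) = -1/16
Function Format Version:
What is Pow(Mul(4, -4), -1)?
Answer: Rational(-1, 16) ≈ -0.062500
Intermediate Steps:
Pow(Mul(4, -4), -1) = Pow(-16, -1) = Rational(-1, 16)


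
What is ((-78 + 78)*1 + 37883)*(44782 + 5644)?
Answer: 1910288158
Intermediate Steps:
((-78 + 78)*1 + 37883)*(44782 + 5644) = (0*1 + 37883)*50426 = (0 + 37883)*50426 = 37883*50426 = 1910288158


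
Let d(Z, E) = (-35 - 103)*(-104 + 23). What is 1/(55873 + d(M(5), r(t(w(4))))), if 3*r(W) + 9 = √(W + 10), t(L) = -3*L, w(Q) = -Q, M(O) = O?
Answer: 1/67051 ≈ 1.4914e-5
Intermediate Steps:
r(W) = -3 + √(10 + W)/3 (r(W) = -3 + √(W + 10)/3 = -3 + √(10 + W)/3)
d(Z, E) = 11178 (d(Z, E) = -138*(-81) = 11178)
1/(55873 + d(M(5), r(t(w(4))))) = 1/(55873 + 11178) = 1/67051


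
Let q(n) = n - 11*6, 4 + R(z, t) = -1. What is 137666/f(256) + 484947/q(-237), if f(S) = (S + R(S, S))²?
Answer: -10170144383/6363101 ≈ -1598.3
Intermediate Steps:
R(z, t) = -5 (R(z, t) = -4 - 1 = -5)
q(n) = -66 + n (q(n) = n - 66 = -66 + n)
f(S) = (-5 + S)² (f(S) = (S - 5)² = (-5 + S)²)
137666/f(256) + 484947/q(-237) = 137666/((-5 + 256)²) + 484947/(-66 - 237) = 137666/(251²) + 484947/(-303) = 137666/63001 + 484947*(-1/303) = 137666*(1/63001) - 161649/101 = 137666/63001 - 161649/101 = -10170144383/6363101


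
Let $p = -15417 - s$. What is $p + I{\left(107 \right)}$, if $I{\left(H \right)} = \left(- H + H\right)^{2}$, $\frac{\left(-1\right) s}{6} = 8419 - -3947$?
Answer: $58779$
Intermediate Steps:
$s = -74196$ ($s = - 6 \left(8419 - -3947\right) = - 6 \left(8419 + 3947\right) = \left(-6\right) 12366 = -74196$)
$p = 58779$ ($p = -15417 - -74196 = -15417 + 74196 = 58779$)
$I{\left(H \right)} = 0$ ($I{\left(H \right)} = 0^{2} = 0$)
$p + I{\left(107 \right)} = 58779 + 0 = 58779$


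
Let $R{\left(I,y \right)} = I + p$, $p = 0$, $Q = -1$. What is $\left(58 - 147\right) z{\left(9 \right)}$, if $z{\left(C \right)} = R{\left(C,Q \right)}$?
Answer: $-801$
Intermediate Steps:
$R{\left(I,y \right)} = I$ ($R{\left(I,y \right)} = I + 0 = I$)
$z{\left(C \right)} = C$
$\left(58 - 147\right) z{\left(9 \right)} = \left(58 - 147\right) 9 = \left(-89\right) 9 = -801$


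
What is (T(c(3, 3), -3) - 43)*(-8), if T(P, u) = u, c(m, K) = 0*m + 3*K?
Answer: 368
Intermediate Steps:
c(m, K) = 3*K (c(m, K) = 0 + 3*K = 3*K)
(T(c(3, 3), -3) - 43)*(-8) = (-3 - 43)*(-8) = -46*(-8) = 368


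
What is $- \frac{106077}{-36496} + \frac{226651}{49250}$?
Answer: $\frac{6748073573}{898714000} \approx 7.5086$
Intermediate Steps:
$- \frac{106077}{-36496} + \frac{226651}{49250} = \left(-106077\right) \left(- \frac{1}{36496}\right) + 226651 \cdot \frac{1}{49250} = \frac{106077}{36496} + \frac{226651}{49250} = \frac{6748073573}{898714000}$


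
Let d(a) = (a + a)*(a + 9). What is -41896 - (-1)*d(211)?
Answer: 50944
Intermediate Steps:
d(a) = 2*a*(9 + a) (d(a) = (2*a)*(9 + a) = 2*a*(9 + a))
-41896 - (-1)*d(211) = -41896 - (-1)*2*211*(9 + 211) = -41896 - (-1)*2*211*220 = -41896 - (-1)*92840 = -41896 - 1*(-92840) = -41896 + 92840 = 50944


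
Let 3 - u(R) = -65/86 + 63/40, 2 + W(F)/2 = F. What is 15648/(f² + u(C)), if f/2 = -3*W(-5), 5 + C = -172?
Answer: 26914560/12140071 ≈ 2.2170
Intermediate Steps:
C = -177 (C = -5 - 172 = -177)
W(F) = -4 + 2*F
u(R) = 3751/1720 (u(R) = 3 - (-65/86 + 63/40) = 3 - 1*1409/1720 = 3 - 1409/1720 = 3751/1720)
f = 84 (f = 2*(-3*(-4 + 2*(-5))) = 2*(-3*(-4 - 10)) = 2*(-3*(-14)) = 2*42 = 84)
15648/(f² + u(C)) = 15648/(84² + 3751/1720) = 15648/(7056 + 3751/1720) = 15648/(12140071/1720) = 15648*(1720/12140071) = 26914560/12140071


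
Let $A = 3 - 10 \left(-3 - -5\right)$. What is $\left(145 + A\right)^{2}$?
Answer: $16384$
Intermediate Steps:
$A = -17$ ($A = 3 - 10 \left(-3 + 5\right) = 3 - 20 = -17$)
$\left(145 + A\right)^{2} = \left(145 - 17\right)^{2} = 128^{2} = 16384$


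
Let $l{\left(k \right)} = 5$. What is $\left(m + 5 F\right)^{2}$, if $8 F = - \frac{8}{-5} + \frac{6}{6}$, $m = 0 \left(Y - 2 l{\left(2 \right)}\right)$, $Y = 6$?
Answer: $\frac{169}{64} \approx 2.6406$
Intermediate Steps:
$m = 0$ ($m = 0 \left(6 - 10\right) = 0 \left(-4\right) = 0$)
$F = \frac{13}{40}$ ($F = \frac{- \frac{8}{-5} + \frac{6}{6}}{8} = \frac{\left(-8\right) \left(- \frac{1}{5}\right) + 6 \cdot \frac{1}{6}}{8} = \frac{\frac{8}{5} + 1}{8} = \frac{1}{8} \cdot \frac{13}{5} = \frac{13}{40} \approx 0.325$)
$\left(m + 5 F\right)^{2} = \left(0 + 5 \cdot \frac{13}{40}\right)^{2} = \left(0 + \frac{13}{8}\right)^{2} = \left(\frac{13}{8}\right)^{2} = \frac{169}{64}$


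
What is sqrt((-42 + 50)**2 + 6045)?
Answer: sqrt(6109) ≈ 78.160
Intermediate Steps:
sqrt((-42 + 50)**2 + 6045) = sqrt(8**2 + 6045) = sqrt(64 + 6045) = sqrt(6109)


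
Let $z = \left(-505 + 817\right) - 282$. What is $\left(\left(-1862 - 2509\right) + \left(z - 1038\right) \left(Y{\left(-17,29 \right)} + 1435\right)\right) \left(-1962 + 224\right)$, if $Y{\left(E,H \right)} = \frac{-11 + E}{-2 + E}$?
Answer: $\frac{47959055034}{19} \approx 2.5242 \cdot 10^{9}$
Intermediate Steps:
$z = 30$ ($z = 312 - 282 = 30$)
$Y{\left(E,H \right)} = \frac{-11 + E}{-2 + E}$
$\left(\left(-1862 - 2509\right) + \left(z - 1038\right) \left(Y{\left(-17,29 \right)} + 1435\right)\right) \left(-1962 + 224\right) = \left(\left(-1862 - 2509\right) + \left(30 - 1038\right) \left(\frac{-11 - 17}{-2 - 17} + 1435\right)\right) \left(-1962 + 224\right) = \left(\left(-1862 - 2509\right) - 1008 \left(\frac{1}{-19} \left(-28\right) + 1435\right)\right) \left(-1738\right) = \left(-4371 - 1008 \left(\left(- \frac{1}{19}\right) \left(-28\right) + 1435\right)\right) \left(-1738\right) = \left(-4371 - 1008 \left(\frac{28}{19} + 1435\right)\right) \left(-1738\right) = \left(-4371 - \frac{27511344}{19}\right) \left(-1738\right) = \left(- \frac{27594393}{19}\right) \left(-1738\right) = \frac{47959055034}{19}$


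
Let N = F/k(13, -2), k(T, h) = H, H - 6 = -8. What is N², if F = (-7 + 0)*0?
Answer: 0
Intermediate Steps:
H = -2 (H = 6 - 8 = -2)
k(T, h) = -2
F = 0 (F = -7*0 = 0)
N = 0 (N = 0/(-2) = 0*(-½) = 0)
N² = 0² = 0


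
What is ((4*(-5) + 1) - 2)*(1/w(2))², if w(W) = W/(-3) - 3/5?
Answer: -4725/361 ≈ -13.089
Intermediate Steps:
w(W) = -⅗ - W/3 (w(W) = W*(-⅓) - 3*⅕ = -W/3 - ⅗ = -⅗ - W/3)
((4*(-5) + 1) - 2)*(1/w(2))² = ((4*(-5) + 1) - 2)*(1/(-⅗ - ⅓*2))² = ((-20 + 1) - 2)*(1/(-⅗ - ⅔))² = (-19 - 2)*(1/(-19/15))² = -21*(-15/19)² = -21*225/361 = -4725/361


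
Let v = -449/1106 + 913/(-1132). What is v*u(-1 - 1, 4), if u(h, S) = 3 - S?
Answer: 759023/625996 ≈ 1.2125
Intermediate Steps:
v = -759023/625996 (v = -449*1/1106 + 913*(-1/1132) = -449/1106 - 913/1132 = -759023/625996 ≈ -1.2125)
v*u(-1 - 1, 4) = -759023*(3 - 1*4)/625996 = -759023*(3 - 4)/625996 = -759023/625996*(-1) = 759023/625996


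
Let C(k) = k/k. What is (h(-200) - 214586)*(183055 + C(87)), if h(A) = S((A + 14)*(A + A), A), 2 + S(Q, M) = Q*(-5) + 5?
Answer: -107377537648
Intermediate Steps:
C(k) = 1
S(Q, M) = 3 - 5*Q (S(Q, M) = -2 + (Q*(-5) + 5) = -2 + (-5*Q + 5) = -2 + (5 - 5*Q) = 3 - 5*Q)
h(A) = 3 - 10*A*(14 + A) (h(A) = 3 - 5*(A + 14)*(A + A) = 3 - 5*(14 + A)*2*A = 3 - 10*A*(14 + A))
(h(-200) - 214586)*(183055 + C(87)) = ((3 - 10*(-200)*(14 - 200)) - 214586)*(183055 + 1) = ((3 - 10*(-200)*(-186)) - 214586)*183056 = ((3 - 372000) - 214586)*183056 = (-371997 - 214586)*183056 = -586583*183056 = -107377537648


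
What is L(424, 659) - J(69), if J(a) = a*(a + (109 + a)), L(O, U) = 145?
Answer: -16898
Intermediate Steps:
J(a) = a*(109 + 2*a)
L(424, 659) - J(69) = 145 - 69*(109 + 2*69) = 145 - 69*(109 + 138) = 145 - 69*247 = 145 - 1*17043 = 145 - 17043 = -16898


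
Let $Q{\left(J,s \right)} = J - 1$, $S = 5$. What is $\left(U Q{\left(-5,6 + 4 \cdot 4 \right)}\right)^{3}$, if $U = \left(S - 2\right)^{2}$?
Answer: $-157464$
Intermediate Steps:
$Q{\left(J,s \right)} = -1 + J$
$U = 9$ ($U = \left(5 - 2\right)^{2} = 3^{2} = 9$)
$\left(U Q{\left(-5,6 + 4 \cdot 4 \right)}\right)^{3} = \left(9 \left(-1 - 5\right)\right)^{3} = \left(9 \left(-6\right)\right)^{3} = \left(-54\right)^{3} = -157464$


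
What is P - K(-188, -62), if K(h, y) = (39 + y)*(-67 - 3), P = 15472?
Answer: 13862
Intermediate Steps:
K(h, y) = -2730 - 70*y (K(h, y) = (39 + y)*(-70) = -2730 - 70*y)
P - K(-188, -62) = 15472 - (-2730 - 70*(-62)) = 15472 - (-2730 + 4340) = 15472 - 1*1610 = 15472 - 1610 = 13862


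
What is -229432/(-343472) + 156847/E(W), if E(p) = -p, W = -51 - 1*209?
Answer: 3370762819/5581420 ≈ 603.93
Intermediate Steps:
W = -260 (W = -51 - 209 = -260)
-229432/(-343472) + 156847/E(W) = -229432/(-343472) + 156847/((-1*(-260))) = -229432*(-1/343472) + 156847/260 = 28679/42934 + 156847*(1/260) = 28679/42934 + 156847/260 = 3370762819/5581420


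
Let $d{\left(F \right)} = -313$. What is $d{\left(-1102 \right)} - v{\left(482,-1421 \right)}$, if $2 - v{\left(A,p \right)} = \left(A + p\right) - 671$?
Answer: $-1925$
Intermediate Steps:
$v{\left(A,p \right)} = 673 - A - p$ ($v{\left(A,p \right)} = 2 - \left(\left(A + p\right) - 671\right) = 2 - \left(-671 + A + p\right) = 673 - A - p$)
$d{\left(-1102 \right)} - v{\left(482,-1421 \right)} = -313 - \left(673 - 482 - -1421\right) = -313 - \left(673 - 482 + 1421\right) = -313 - 1612 = -1925$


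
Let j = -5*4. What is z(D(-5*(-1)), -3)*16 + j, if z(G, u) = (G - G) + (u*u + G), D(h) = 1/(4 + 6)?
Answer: 628/5 ≈ 125.60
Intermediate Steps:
D(h) = ⅒ (D(h) = 1/10 = ⅒)
z(G, u) = G + u² (z(G, u) = 0 + (u² + G) = 0 + (G + u²) = G + u²)
j = -20
z(D(-5*(-1)), -3)*16 + j = (⅒ + (-3)²)*16 - 20 = (⅒ + 9)*16 - 20 = (91/10)*16 - 20 = 728/5 - 20 = 628/5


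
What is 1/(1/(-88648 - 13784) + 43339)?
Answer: 102432/4439300447 ≈ 2.3074e-5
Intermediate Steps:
1/(1/(-88648 - 13784) + 43339) = 1/(1/(-102432) + 43339) = 1/(-1/102432 + 43339) = 1/(4439300447/102432) = 102432/4439300447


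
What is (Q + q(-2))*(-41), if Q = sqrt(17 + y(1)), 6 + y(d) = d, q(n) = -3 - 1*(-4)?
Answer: -41 - 82*sqrt(3) ≈ -183.03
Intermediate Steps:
q(n) = 1 (q(n) = -3 + 4 = 1)
y(d) = -6 + d
Q = 2*sqrt(3) (Q = sqrt(17 + (-6 + 1)) = sqrt(17 - 5) = sqrt(12) = 2*sqrt(3) ≈ 3.4641)
(Q + q(-2))*(-41) = (2*sqrt(3) + 1)*(-41) = (1 + 2*sqrt(3))*(-41) = -41 - 82*sqrt(3)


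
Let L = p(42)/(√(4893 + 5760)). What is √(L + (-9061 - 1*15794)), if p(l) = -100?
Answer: √(-2820704695695 - 1065300*√10653)/10653 ≈ 157.66*I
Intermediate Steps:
L = -100*√10653/10653 (L = -100/√(4893 + 5760) = -100*√10653/10653 ≈ -0.96887)
√(L + (-9061 - 1*15794)) = √(-100*√10653/10653 + (-9061 - 1*15794)) = √(-100*√10653/10653 + (-9061 - 15794)) = √(-100*√10653/10653 - 24855) = √(-24855 - 100*√10653/10653)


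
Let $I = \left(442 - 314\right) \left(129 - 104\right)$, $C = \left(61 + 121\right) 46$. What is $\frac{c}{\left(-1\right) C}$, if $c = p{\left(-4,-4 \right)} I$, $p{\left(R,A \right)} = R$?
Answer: $\frac{3200}{2093} \approx 1.5289$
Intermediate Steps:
$C = 8372$ ($C = 182 \cdot 46 = 8372$)
$I = 3200$ ($I = 128 \cdot 25 = 3200$)
$c = -12800$ ($c = \left(-4\right) 3200 = -12800$)
$\frac{c}{\left(-1\right) C} = - \frac{12800}{\left(-1\right) 8372} = - \frac{12800}{-8372} = \left(-12800\right) \left(- \frac{1}{8372}\right) = \frac{3200}{2093}$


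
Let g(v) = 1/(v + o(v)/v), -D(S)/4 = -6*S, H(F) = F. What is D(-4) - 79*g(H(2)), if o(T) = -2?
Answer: -175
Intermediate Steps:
D(S) = 24*S (D(S) = -(-24)*S = 24*S)
g(v) = 1/(v - 2/v)
D(-4) - 79*g(H(2)) = 24*(-4) - 158/(-2 + 2²) = -96 - 158/(-2 + 4) = -96 - 158/2 = -96 - 79*1 = -96 - 79 = -175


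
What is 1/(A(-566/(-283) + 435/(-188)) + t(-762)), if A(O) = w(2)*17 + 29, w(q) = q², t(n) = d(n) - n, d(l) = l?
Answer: 1/97 ≈ 0.010309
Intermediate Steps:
t(n) = 0 (t(n) = n - n = 0)
A(O) = 97 (A(O) = 2²*17 + 29 = 4*17 + 29 = 68 + 29 = 97)
1/(A(-566/(-283) + 435/(-188)) + t(-762)) = 1/(97 + 0) = 1/97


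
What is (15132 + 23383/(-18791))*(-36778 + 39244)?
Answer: 701138123514/18791 ≈ 3.7312e+7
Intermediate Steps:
(15132 + 23383/(-18791))*(-36778 + 39244) = (15132 + 23383*(-1/18791))*2466 = (15132 - 23383/18791)*2466 = (284322029/18791)*2466 = 701138123514/18791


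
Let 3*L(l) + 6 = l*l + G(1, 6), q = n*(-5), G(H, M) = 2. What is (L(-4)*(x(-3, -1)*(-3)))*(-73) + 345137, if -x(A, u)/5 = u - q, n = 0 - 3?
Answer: 415217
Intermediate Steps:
n = -3
q = 15 (q = -3*(-5) = 15)
L(l) = -4/3 + l²/3 (L(l) = -2 + (l*l + 2)/3 = -2 + (l² + 2)/3 = -2 + (2 + l²)/3 = -2 + (⅔ + l²/3) = -4/3 + l²/3)
x(A, u) = 75 - 5*u (x(A, u) = -5*(u - 1*15) = -5*(u - 15) = -5*(-15 + u) = 75 - 5*u)
(L(-4)*(x(-3, -1)*(-3)))*(-73) + 345137 = ((-4/3 + (⅓)*(-4)²)*((75 - 5*(-1))*(-3)))*(-73) + 345137 = ((-4/3 + (⅓)*16)*((75 + 5)*(-3)))*(-73) + 345137 = ((-4/3 + 16/3)*(80*(-3)))*(-73) + 345137 = (4*(-240))*(-73) + 345137 = -960*(-73) + 345137 = 70080 + 345137 = 415217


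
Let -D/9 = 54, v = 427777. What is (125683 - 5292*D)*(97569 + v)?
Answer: 1417170742870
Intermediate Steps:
D = -486 (D = -9*54 = -486)
(125683 - 5292*D)*(97569 + v) = (125683 - 5292*(-486))*(97569 + 427777) = (125683 + 2571912)*525346 = 2697595*525346 = 1417170742870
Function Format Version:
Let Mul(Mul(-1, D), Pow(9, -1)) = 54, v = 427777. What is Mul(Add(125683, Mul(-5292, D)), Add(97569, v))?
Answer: 1417170742870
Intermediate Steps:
D = -486 (D = Mul(-9, 54) = -486)
Mul(Add(125683, Mul(-5292, D)), Add(97569, v)) = Mul(Add(125683, Mul(-5292, -486)), Add(97569, 427777)) = Mul(Add(125683, 2571912), 525346) = Mul(2697595, 525346) = 1417170742870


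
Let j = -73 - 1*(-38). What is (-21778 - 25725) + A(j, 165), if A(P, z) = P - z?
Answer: -47703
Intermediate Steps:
j = -35 (j = -73 + 38 = -35)
(-21778 - 25725) + A(j, 165) = (-21778 - 25725) + (-35 - 1*165) = -47503 + (-35 - 165) = -47503 - 200 = -47703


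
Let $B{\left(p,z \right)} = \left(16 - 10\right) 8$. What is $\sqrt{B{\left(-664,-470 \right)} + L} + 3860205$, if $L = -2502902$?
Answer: $3860205 + i \sqrt{2502854} \approx 3.8602 \cdot 10^{6} + 1582.0 i$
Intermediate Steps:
$B{\left(p,z \right)} = 48$ ($B{\left(p,z \right)} = 6 \cdot 8 = 48$)
$\sqrt{B{\left(-664,-470 \right)} + L} + 3860205 = \sqrt{48 - 2502902} + 3860205 = \sqrt{-2502854} + 3860205 = i \sqrt{2502854} + 3860205 = 3860205 + i \sqrt{2502854}$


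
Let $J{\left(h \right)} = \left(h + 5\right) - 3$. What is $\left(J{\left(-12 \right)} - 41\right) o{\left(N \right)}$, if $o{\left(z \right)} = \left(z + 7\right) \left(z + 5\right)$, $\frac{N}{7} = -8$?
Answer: $-127449$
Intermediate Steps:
$N = -56$ ($N = 7 \left(-8\right) = -56$)
$o{\left(z \right)} = \left(5 + z\right) \left(7 + z\right)$ ($o{\left(z \right)} = \left(7 + z\right) \left(5 + z\right) = \left(5 + z\right) \left(7 + z\right)$)
$J{\left(h \right)} = 2 + h$ ($J{\left(h \right)} = \left(5 + h\right) - 3 = 2 + h$)
$\left(J{\left(-12 \right)} - 41\right) o{\left(N \right)} = \left(\left(2 - 12\right) - 41\right) \left(35 + \left(-56\right)^{2} + 12 \left(-56\right)\right) = \left(-10 - 41\right) \left(35 + 3136 - 672\right) = \left(-51\right) 2499 = -127449$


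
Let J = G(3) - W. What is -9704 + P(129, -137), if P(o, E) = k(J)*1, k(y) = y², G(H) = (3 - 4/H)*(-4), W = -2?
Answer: -87140/9 ≈ -9682.2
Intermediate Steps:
G(H) = -12 + 16/H
J = -14/3 (J = (-12 + 16/3) - 1*(-2) = (-12 + 16*(⅓)) + 2 = (-12 + 16/3) + 2 = -20/3 + 2 = -14/3 ≈ -4.6667)
P(o, E) = 196/9 (P(o, E) = (-14/3)²*1 = (196/9)*1 = 196/9)
-9704 + P(129, -137) = -9704 + 196/9 = -87140/9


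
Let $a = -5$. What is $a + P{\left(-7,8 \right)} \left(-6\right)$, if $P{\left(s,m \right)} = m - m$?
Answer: $-5$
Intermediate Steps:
$P{\left(s,m \right)} = 0$
$a + P{\left(-7,8 \right)} \left(-6\right) = -5 + 0 \left(-6\right) = -5 + 0 = -5$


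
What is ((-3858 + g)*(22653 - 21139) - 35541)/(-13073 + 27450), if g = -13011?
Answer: -25575207/14377 ≈ -1778.9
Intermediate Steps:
((-3858 + g)*(22653 - 21139) - 35541)/(-13073 + 27450) = ((-3858 - 13011)*(22653 - 21139) - 35541)/(-13073 + 27450) = (-16869*1514 - 35541)/14377 = (-25539666 - 35541)*(1/14377) = -25575207*1/14377 = -25575207/14377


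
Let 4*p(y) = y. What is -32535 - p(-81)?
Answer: -130059/4 ≈ -32515.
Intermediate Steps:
p(y) = y/4
-32535 - p(-81) = -32535 - (-81)/4 = -32535 - 1*(-81/4) = -32535 + 81/4 = -130059/4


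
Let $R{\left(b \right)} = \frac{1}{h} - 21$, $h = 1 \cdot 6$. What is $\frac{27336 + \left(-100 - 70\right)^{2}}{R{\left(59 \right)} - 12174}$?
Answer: $- \frac{337416}{73169} \approx -4.6115$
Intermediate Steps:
$h = 6$
$R{\left(b \right)} = - \frac{125}{6}$ ($R{\left(b \right)} = \frac{1}{6} - 21 = - \frac{125}{6}$)
$\frac{27336 + \left(-100 - 70\right)^{2}}{R{\left(59 \right)} - 12174} = \frac{27336 + \left(-100 - 70\right)^{2}}{- \frac{125}{6} - 12174} = \frac{27336 + \left(-170\right)^{2}}{- \frac{73169}{6}} = \left(27336 + 28900\right) \left(- \frac{6}{73169}\right) = 56236 \left(- \frac{6}{73169}\right) = - \frac{337416}{73169}$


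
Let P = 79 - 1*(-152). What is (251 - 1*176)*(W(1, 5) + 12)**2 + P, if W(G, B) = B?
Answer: 21906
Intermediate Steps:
P = 231 (P = 79 + 152 = 231)
(251 - 1*176)*(W(1, 5) + 12)**2 + P = (251 - 1*176)*(5 + 12)**2 + 231 = (251 - 176)*17**2 + 231 = 75*289 + 231 = 21675 + 231 = 21906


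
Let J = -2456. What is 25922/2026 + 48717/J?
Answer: -17518105/2487928 ≈ -7.0412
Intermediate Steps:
25922/2026 + 48717/J = 25922/2026 + 48717/(-2456) = 25922*(1/2026) + 48717*(-1/2456) = 12961/1013 - 48717/2456 = -17518105/2487928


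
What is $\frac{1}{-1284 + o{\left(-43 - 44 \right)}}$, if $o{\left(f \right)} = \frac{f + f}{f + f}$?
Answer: $- \frac{1}{1283} \approx -0.00077942$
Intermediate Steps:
$o{\left(f \right)} = 1$ ($o{\left(f \right)} = \frac{2 f}{2 f} = 2 f \frac{1}{2 f} = 1$)
$\frac{1}{-1284 + o{\left(-43 - 44 \right)}} = \frac{1}{-1284 + 1} = \frac{1}{-1283} = - \frac{1}{1283}$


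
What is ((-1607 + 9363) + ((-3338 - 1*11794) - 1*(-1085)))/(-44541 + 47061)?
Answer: -699/280 ≈ -2.4964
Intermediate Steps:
((-1607 + 9363) + ((-3338 - 1*11794) - 1*(-1085)))/(-44541 + 47061) = (7756 + ((-3338 - 11794) + 1085))/2520 = (7756 + (-15132 + 1085))*(1/2520) = (7756 - 14047)*(1/2520) = -6291*1/2520 = -699/280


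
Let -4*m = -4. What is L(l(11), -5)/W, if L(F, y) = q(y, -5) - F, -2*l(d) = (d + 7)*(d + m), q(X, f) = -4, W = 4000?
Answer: 13/500 ≈ 0.026000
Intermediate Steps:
m = 1 (m = -¼*(-4) = 1)
l(d) = -(1 + d)*(7 + d)/2 (l(d) = -(d + 7)*(d + 1)/2 = -(7 + d)*(1 + d)/2 = -(1 + d)*(7 + d)/2)
L(F, y) = -4 - F
L(l(11), -5)/W = (-4 - (-7/2 - 4*11 - ½*11²))/4000 = (-4 - (-7/2 - 44 - ½*121))*(1/4000) = (-4 - (-7/2 - 44 - 121/2))*(1/4000) = (-4 - 1*(-108))*(1/4000) = (-4 + 108)*(1/4000) = 104*(1/4000) = 13/500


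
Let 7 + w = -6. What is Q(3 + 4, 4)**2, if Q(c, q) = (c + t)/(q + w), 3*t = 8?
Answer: 841/729 ≈ 1.1536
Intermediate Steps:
w = -13 (w = -7 - 6 = -13)
t = 8/3 (t = (1/3)*8 = 8/3 ≈ 2.6667)
Q(c, q) = (8/3 + c)/(-13 + q) (Q(c, q) = (c + 8/3)/(q - 13) = (8/3 + c)/(-13 + q))
Q(3 + 4, 4)**2 = ((8/3 + (3 + 4))/(-13 + 4))**2 = ((8/3 + 7)/(-9))**2 = (-1/9*29/3)**2 = (-29/27)**2 = 841/729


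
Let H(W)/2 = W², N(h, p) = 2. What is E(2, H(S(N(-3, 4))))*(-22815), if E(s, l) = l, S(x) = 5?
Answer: -1140750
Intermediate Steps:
H(W) = 2*W²
E(2, H(S(N(-3, 4))))*(-22815) = (2*5²)*(-22815) = (2*25)*(-22815) = 50*(-22815) = -1140750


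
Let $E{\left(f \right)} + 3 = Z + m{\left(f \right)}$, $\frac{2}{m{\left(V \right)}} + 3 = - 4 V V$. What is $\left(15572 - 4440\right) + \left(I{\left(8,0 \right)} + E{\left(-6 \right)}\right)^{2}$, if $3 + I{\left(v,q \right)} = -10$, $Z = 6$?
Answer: $\frac{242718172}{21609} \approx 11232.0$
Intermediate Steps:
$I{\left(v,q \right)} = -13$ ($I{\left(v,q \right)} = -3 - 10 = -13$)
$m{\left(V \right)} = \frac{2}{-3 - 4 V^{2}}$ ($m{\left(V \right)} = \frac{2}{-3 + - 4 V V} = \frac{2}{-3 - 4 V^{2}}$)
$E{\left(f \right)} = 3 - \frac{2}{3 + 4 f^{2}}$ ($E{\left(f \right)} = -3 + \left(6 - \frac{2}{3 + 4 f^{2}}\right) = 3 - \frac{2}{3 + 4 f^{2}}$)
$\left(15572 - 4440\right) + \left(I{\left(8,0 \right)} + E{\left(-6 \right)}\right)^{2} = \left(15572 - 4440\right) + \left(-13 + \frac{7 + 12 \left(-6\right)^{2}}{3 + 4 \left(-6\right)^{2}}\right)^{2} = 11132 + \left(-13 + \frac{7 + 12 \cdot 36}{3 + 4 \cdot 36}\right)^{2} = 11132 + \left(-13 + \frac{7 + 432}{3 + 144}\right)^{2} = 11132 + \left(-13 + \frac{1}{147} \cdot 439\right)^{2} = 11132 + \left(-13 + \frac{439}{147}\right)^{2} = 11132 + \left(- \frac{1472}{147}\right)^{2} = 11132 + \frac{2166784}{21609} = \frac{242718172}{21609}$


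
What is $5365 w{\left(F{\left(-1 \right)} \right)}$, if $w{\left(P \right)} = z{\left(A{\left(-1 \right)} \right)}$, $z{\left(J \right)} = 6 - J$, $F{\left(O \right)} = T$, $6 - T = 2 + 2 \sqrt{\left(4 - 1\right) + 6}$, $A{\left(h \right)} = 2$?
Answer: $21460$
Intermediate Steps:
$T = -2$ ($T = 6 - \left(2 + 2 \sqrt{\left(4 - 1\right) + 6}\right) = 6 - \left(2 + 2 \sqrt{3 + 6}\right) = 6 - \left(2 + 2 \sqrt{9}\right) = 6 - \left(2 + 2 \cdot 3\right) = 6 - \left(2 + 6\right) = 6 - 8 = -2$)
$F{\left(O \right)} = -2$
$w{\left(P \right)} = 4$ ($w{\left(P \right)} = 6 - 2 = 4$)
$5365 w{\left(F{\left(-1 \right)} \right)} = 5365 \cdot 4 = 21460$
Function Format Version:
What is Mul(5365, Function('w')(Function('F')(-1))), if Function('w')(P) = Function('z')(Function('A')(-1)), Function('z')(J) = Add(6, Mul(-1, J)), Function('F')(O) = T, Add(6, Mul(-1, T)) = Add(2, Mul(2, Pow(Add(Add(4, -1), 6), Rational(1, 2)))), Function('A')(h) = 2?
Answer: 21460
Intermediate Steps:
T = -2 (T = Add(6, Mul(-1, Add(2, Mul(2, Pow(Add(Add(4, -1), 6), Rational(1, 2)))))) = Add(6, Mul(-1, Add(2, Mul(2, Pow(Add(3, 6), Rational(1, 2)))))) = Add(6, Mul(-1, Add(2, Mul(2, Pow(9, Rational(1, 2)))))) = Add(6, Mul(-1, Add(2, Mul(2, 3)))) = Add(6, Mul(-1, Add(2, 6))) = Add(6, Mul(-1, 8)) = Add(6, -8) = -2)
Function('F')(O) = -2
Function('w')(P) = 4 (Function('w')(P) = Add(6, Mul(-1, 2)) = Add(6, -2) = 4)
Mul(5365, Function('w')(Function('F')(-1))) = Mul(5365, 4) = 21460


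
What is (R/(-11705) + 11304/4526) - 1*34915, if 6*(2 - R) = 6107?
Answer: -1109729465081/31786098 ≈ -34912.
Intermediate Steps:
R = -6095/6 (R = 2 - ⅙*6107 = 2 - 6107/6 = -6095/6 ≈ -1015.8)
(R/(-11705) + 11304/4526) - 1*34915 = (-6095/6/(-11705) + 11304/4526) - 1*34915 = (-6095/6*(-1/11705) + 11304*(1/4526)) - 34915 = (1219/14046 + 5652/2263) - 34915 = 82146589/31786098 - 34915 = -1109729465081/31786098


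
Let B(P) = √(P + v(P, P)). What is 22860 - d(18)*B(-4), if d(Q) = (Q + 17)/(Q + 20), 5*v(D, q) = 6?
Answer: 22860 - 7*I*√70/38 ≈ 22860.0 - 1.5412*I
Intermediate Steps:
v(D, q) = 6/5 (v(D, q) = (⅕)*6 = 6/5)
d(Q) = (17 + Q)/(20 + Q)
B(P) = √(6/5 + P) (B(P) = √(P + 6/5) = √(6/5 + P))
22860 - d(18)*B(-4) = 22860 - (17 + 18)/(20 + 18)*√(30 + 25*(-4))/5 = 22860 - 35/38*√(30 - 100)/5 = 22860 - (1/38)*35*√(-70)/5 = 22860 - 35*(I*√70)/5/38 = 22860 - 35*I*√70/5/38 = 22860 - 7*I*√70/38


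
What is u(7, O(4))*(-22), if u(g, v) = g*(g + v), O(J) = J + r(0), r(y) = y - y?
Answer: -1694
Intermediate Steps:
r(y) = 0
O(J) = J (O(J) = J + 0 = J)
u(7, O(4))*(-22) = (7*(7 + 4))*(-22) = (7*11)*(-22) = 77*(-22) = -1694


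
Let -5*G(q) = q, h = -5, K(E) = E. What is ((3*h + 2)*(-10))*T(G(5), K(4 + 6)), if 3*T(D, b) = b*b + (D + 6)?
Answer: 4550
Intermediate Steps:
G(q) = -q/5
T(D, b) = 2 + D/3 + b**2/3 (T(D, b) = (b*b + (D + 6))/3 = (b**2 + (6 + D))/3 = (6 + D + b**2)/3 = 2 + D/3 + b**2/3)
((3*h + 2)*(-10))*T(G(5), K(4 + 6)) = ((3*(-5) + 2)*(-10))*(2 + (-1/5*5)/3 + (4 + 6)**2/3) = ((-15 + 2)*(-10))*(2 + (1/3)*(-1) + (1/3)*10**2) = (-13*(-10))*(2 - 1/3 + (1/3)*100) = 130*(2 - 1/3 + 100/3) = 130*35 = 4550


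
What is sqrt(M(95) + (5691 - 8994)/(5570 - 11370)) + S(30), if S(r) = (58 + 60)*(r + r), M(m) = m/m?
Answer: 7080 + sqrt(527974)/580 ≈ 7081.3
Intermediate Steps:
M(m) = 1
S(r) = 236*r (S(r) = 118*(2*r) = 236*r)
sqrt(M(95) + (5691 - 8994)/(5570 - 11370)) + S(30) = sqrt(1 + (5691 - 8994)/(5570 - 11370)) + 236*30 = sqrt(1 - 3303/(-5800)) + 7080 = sqrt(1 - 3303*(-1/5800)) + 7080 = sqrt(1 + 3303/5800) + 7080 = sqrt(9103/5800) + 7080 = sqrt(527974)/580 + 7080 = 7080 + sqrt(527974)/580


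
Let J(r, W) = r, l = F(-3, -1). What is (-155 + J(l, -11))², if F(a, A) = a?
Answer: 24964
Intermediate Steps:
l = -3
(-155 + J(l, -11))² = (-155 - 3)² = (-158)² = 24964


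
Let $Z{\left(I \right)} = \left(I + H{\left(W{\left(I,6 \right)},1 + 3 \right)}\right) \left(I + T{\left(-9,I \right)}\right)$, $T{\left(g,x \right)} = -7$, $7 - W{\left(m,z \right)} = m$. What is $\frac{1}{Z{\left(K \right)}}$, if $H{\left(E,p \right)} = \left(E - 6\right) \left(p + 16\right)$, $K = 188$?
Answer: $- \frac{1}{642912} \approx -1.5554 \cdot 10^{-6}$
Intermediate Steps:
$W{\left(m,z \right)} = 7 - m$
$H{\left(E,p \right)} = \left(-6 + E\right) \left(16 + p\right)$
$Z{\left(I \right)} = \left(-7 + I\right) \left(20 - 19 I\right)$ ($Z{\left(I \right)} = \left(I - \left(96 - 16 \left(7 - I\right) + 6 \left(1 + 3\right) - \left(7 - I\right) \left(1 + 3\right)\right)\right) \left(I - 7\right) = \left(I - \left(8 + 16 I - \left(7 - I\right) 4\right)\right) \left(-7 + I\right) = \left(I - \left(-20 + 20 I\right)\right) \left(-7 + I\right) = \left(20 - 19 I\right) \left(-7 + I\right) = \left(-7 + I\right) \left(20 - 19 I\right)$)
$\frac{1}{Z{\left(K \right)}} = \frac{1}{-140 - 19 \cdot 188^{2} + 153 \cdot 188} = \frac{1}{-140 - 671536 + 28764} = \frac{1}{-642912} = - \frac{1}{642912}$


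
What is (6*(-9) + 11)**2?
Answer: 1849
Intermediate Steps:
(6*(-9) + 11)**2 = (-54 + 11)**2 = (-43)**2 = 1849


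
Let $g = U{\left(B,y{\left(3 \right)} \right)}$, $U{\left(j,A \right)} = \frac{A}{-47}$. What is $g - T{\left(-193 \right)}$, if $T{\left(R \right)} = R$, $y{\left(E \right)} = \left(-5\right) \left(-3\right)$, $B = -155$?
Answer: $\frac{9056}{47} \approx 192.68$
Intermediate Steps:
$y{\left(E \right)} = 15$
$U{\left(j,A \right)} = - \frac{A}{47}$ ($U{\left(j,A \right)} = A \left(- \frac{1}{47}\right) = - \frac{A}{47}$)
$g = - \frac{15}{47}$ ($g = \left(- \frac{1}{47}\right) 15 = - \frac{15}{47} \approx -0.31915$)
$g - T{\left(-193 \right)} = - \frac{15}{47} - -193 = - \frac{15}{47} + 193 = \frac{9056}{47}$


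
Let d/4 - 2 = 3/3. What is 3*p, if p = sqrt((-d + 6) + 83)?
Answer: 3*sqrt(77) ≈ 26.325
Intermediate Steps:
d = 12 (d = 8 + 4*(3/3) = 8 + 4*(3*(1/3)) = 8 + 4*1 = 8 + 4 = 12)
p = sqrt(77) (p = sqrt((-1*12 + 6) + 83) = sqrt((-12 + 6) + 83) = sqrt(-6 + 83) = sqrt(77) ≈ 8.7750)
3*p = 3*sqrt(77)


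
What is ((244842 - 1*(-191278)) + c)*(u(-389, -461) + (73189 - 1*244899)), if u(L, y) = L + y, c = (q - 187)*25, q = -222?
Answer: -73492441200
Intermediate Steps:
c = -10225 (c = (-222 - 187)*25 = -409*25 = -10225)
((244842 - 1*(-191278)) + c)*(u(-389, -461) + (73189 - 1*244899)) = ((244842 - 1*(-191278)) - 10225)*((-389 - 461) + (73189 - 1*244899)) = ((244842 + 191278) - 10225)*(-850 + (73189 - 244899)) = (436120 - 10225)*(-850 - 171710) = 425895*(-172560) = -73492441200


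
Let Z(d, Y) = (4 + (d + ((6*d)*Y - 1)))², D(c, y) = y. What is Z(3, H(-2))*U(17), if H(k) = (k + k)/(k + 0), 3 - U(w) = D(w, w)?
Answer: -24696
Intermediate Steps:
U(w) = 3 - w
H(k) = 2 (H(k) = (2*k)/k = 2)
Z(d, Y) = (3 + d + 6*Y*d)² (Z(d, Y) = (4 + (d + (6*Y*d - 1)))² = (4 + (d + (-1 + 6*Y*d)))² = (4 + (-1 + d + 6*Y*d))² = (3 + d + 6*Y*d)²)
Z(3, H(-2))*U(17) = (3 + 3 + 6*2*3)²*(3 - 1*17) = (3 + 3 + 36)²*(3 - 17) = 42²*(-14) = 1764*(-14) = -24696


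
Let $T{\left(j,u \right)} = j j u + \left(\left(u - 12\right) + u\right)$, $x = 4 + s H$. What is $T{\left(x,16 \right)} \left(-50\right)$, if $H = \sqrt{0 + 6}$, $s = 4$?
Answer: $-90600 - 25600 \sqrt{6} \approx -1.5331 \cdot 10^{5}$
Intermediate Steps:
$H = \sqrt{6} \approx 2.4495$
$x = 4 + 4 \sqrt{6} \approx 13.798$
$T{\left(j,u \right)} = -12 + 2 u + u j^{2}$ ($T{\left(j,u \right)} = j^{2} u + \left(\left(-12 + u\right) + u\right) = u j^{2} + \left(-12 + 2 u\right) = -12 + 2 u + u j^{2}$)
$T{\left(x,16 \right)} \left(-50\right) = \left(-12 + 2 \cdot 16 + 16 \left(4 + 4 \sqrt{6}\right)^{2}\right) \left(-50\right) = \left(-12 + 32 + 16 \left(4 + 4 \sqrt{6}\right)^{2}\right) \left(-50\right) = \left(20 + 16 \left(4 + 4 \sqrt{6}\right)^{2}\right) \left(-50\right) = -1000 - 800 \left(4 + 4 \sqrt{6}\right)^{2}$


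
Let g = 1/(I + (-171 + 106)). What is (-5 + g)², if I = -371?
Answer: 4756761/190096 ≈ 25.023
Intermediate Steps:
g = -1/436 (g = 1/(-371 + (-171 + 106)) = 1/(-371 - 65) = 1/(-436) = -1/436 ≈ -0.0022936)
(-5 + g)² = (-5 - 1/436)² = (-2181/436)² = 4756761/190096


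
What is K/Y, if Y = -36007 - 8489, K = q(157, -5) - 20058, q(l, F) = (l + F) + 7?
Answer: 737/1648 ≈ 0.44721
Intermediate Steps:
q(l, F) = 7 + F + l (q(l, F) = (F + l) + 7 = 7 + F + l)
K = -19899 (K = (7 - 5 + 157) - 20058 = 159 - 20058 = -19899)
Y = -44496
K/Y = -19899/(-44496) = -19899*(-1/44496) = 737/1648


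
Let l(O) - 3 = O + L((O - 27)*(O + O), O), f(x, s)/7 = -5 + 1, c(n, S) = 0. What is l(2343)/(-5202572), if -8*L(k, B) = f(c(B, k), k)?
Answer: -4699/10405144 ≈ -0.00045160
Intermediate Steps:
f(x, s) = -28 (f(x, s) = 7*(-5 + 1) = 7*(-4) = -28)
L(k, B) = 7/2 (L(k, B) = -⅛*(-28) = 7/2)
l(O) = 13/2 + O (l(O) = 3 + (O + 7/2) = 3 + (7/2 + O) = 13/2 + O)
l(2343)/(-5202572) = (13/2 + 2343)/(-5202572) = (4699/2)*(-1/5202572) = -4699/10405144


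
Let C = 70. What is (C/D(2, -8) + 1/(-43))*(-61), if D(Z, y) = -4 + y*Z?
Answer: 18483/86 ≈ 214.92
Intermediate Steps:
D(Z, y) = -4 + Z*y
(C/D(2, -8) + 1/(-43))*(-61) = (70/(-4 + 2*(-8)) + 1/(-43))*(-61) = (70/(-4 - 16) - 1/43)*(-61) = (70/(-20) - 1/43)*(-61) = (70*(-1/20) - 1/43)*(-61) = (-7/2 - 1/43)*(-61) = -303/86*(-61) = 18483/86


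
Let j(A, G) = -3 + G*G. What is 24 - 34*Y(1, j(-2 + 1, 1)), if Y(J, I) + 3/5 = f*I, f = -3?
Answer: -798/5 ≈ -159.60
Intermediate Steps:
j(A, G) = -3 + G²
Y(J, I) = -⅗ - 3*I
24 - 34*Y(1, j(-2 + 1, 1)) = 24 - 34*(-⅗ - 3*(-3 + 1²)) = 24 - 34*(-⅗ - 3*(-3 + 1)) = 24 - 34*(-⅗ - 3*(-2)) = 24 - 34*(-⅗ + 6) = 24 - 34*27/5 = 24 - 918/5 = -798/5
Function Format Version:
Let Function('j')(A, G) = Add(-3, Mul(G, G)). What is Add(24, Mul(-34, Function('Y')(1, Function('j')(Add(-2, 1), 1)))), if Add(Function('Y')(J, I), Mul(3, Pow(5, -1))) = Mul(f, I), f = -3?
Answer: Rational(-798, 5) ≈ -159.60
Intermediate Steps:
Function('j')(A, G) = Add(-3, Pow(G, 2))
Function('Y')(J, I) = Add(Rational(-3, 5), Mul(-3, I))
Add(24, Mul(-34, Function('Y')(1, Function('j')(Add(-2, 1), 1)))) = Add(24, Mul(-34, Add(Rational(-3, 5), Mul(-3, Add(-3, Pow(1, 2)))))) = Add(24, Mul(-34, Add(Rational(-3, 5), Mul(-3, Add(-3, 1))))) = Add(24, Mul(-34, Add(Rational(-3, 5), Mul(-3, -2)))) = Add(24, Mul(-34, Add(Rational(-3, 5), 6))) = Add(24, Mul(-34, Rational(27, 5))) = Add(24, Rational(-918, 5)) = Rational(-798, 5)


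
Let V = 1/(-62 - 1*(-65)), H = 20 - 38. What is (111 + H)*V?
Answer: 31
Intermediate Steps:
H = -18
V = 1/3 (V = 1/(-62 + 65) = 1/3 ≈ 0.33333)
(111 + H)*V = (111 - 18)*(1/3) = 93*(1/3) = 31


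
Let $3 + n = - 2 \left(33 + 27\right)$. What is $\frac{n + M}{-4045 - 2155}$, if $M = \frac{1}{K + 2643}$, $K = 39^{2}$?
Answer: $\frac{512171}{25816800} \approx 0.019839$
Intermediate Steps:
$K = 1521$
$M = \frac{1}{4164}$ ($M = \frac{1}{1521 + 2643} = \frac{1}{4164} \approx 0.00024015$)
$n = -123$ ($n = -3 - 2 \left(33 + 27\right) = -3 - 120 = -123$)
$\frac{n + M}{-4045 - 2155} = \frac{-123 + \frac{1}{4164}}{-4045 - 2155} = - \frac{512171}{4164 \left(-6200\right)} = \left(- \frac{512171}{4164}\right) \left(- \frac{1}{6200}\right) = \frac{512171}{25816800}$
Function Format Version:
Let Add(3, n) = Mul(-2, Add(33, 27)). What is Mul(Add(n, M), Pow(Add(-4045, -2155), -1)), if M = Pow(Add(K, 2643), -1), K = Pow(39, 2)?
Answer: Rational(512171, 25816800) ≈ 0.019839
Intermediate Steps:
K = 1521
M = Rational(1, 4164) (M = Pow(Add(1521, 2643), -1) = Pow(4164, -1) = Rational(1, 4164) ≈ 0.00024015)
n = -123 (n = Add(-3, Mul(-2, Add(33, 27))) = Add(-3, Mul(-2, 60)) = Add(-3, -120) = -123)
Mul(Add(n, M), Pow(Add(-4045, -2155), -1)) = Mul(Add(-123, Rational(1, 4164)), Pow(Add(-4045, -2155), -1)) = Mul(Rational(-512171, 4164), Pow(-6200, -1)) = Mul(Rational(-512171, 4164), Rational(-1, 6200)) = Rational(512171, 25816800)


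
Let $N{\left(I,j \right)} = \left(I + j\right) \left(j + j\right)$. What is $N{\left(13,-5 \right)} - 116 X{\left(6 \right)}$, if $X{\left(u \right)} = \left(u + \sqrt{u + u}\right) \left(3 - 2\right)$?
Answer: $-776 - 232 \sqrt{3} \approx -1177.8$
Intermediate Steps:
$N{\left(I,j \right)} = 2 j \left(I + j\right)$ ($N{\left(I,j \right)} = \left(I + j\right) 2 j = 2 j \left(I + j\right)$)
$X{\left(u \right)} = u + \sqrt{2} \sqrt{u}$ ($X{\left(u \right)} = \left(u + \sqrt{2 u}\right) 1 = \left(u + \sqrt{2} \sqrt{u}\right) 1 = u + \sqrt{2} \sqrt{u}$)
$N{\left(13,-5 \right)} - 116 X{\left(6 \right)} = 2 \left(-5\right) \left(13 - 5\right) - 116 \left(6 + \sqrt{2} \sqrt{6}\right) = 2 \left(-5\right) 8 - 116 \left(6 + 2 \sqrt{3}\right) = -80 - \left(696 + 232 \sqrt{3}\right) = -776 - 232 \sqrt{3}$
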